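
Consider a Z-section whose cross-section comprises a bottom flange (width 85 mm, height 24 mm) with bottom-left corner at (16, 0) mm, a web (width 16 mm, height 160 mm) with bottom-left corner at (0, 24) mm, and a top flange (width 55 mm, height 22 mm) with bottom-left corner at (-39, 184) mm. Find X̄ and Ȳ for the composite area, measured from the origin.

bottom flange: A = 85 × 24 = 2040.00, centroid at (58.50, 12.00).
web: A = 16 × 160 = 2560.00, centroid at (8.00, 104.00).
top flange: A = 55 × 22 = 1210.00, centroid at (-11.50, 195.00).
ΣA = 5810.00 mm², ΣAX̄ = 125905.00 mm³, ΣAȲ = 526670.00 mm³.
X̄ = 125905.00/5810.00 = 21.67 mm; Ȳ = 526670.00/5810.00 = 90.65 mm.

X̄ = 21.67 mm, Ȳ = 90.65 mm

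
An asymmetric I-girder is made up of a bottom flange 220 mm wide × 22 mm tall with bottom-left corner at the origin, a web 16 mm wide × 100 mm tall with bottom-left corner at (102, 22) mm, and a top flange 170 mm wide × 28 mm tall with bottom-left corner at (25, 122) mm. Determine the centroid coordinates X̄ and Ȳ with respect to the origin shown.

X̄ = 110.00 mm, Ȳ = 72.84 mm

bottom flange: A = 220 × 22 = 4840.00, centroid at (110.00, 11.00).
web: A = 16 × 100 = 1600.00, centroid at (110.00, 72.00).
top flange: A = 170 × 28 = 4760.00, centroid at (110.00, 136.00).
ΣA = 11200.00 mm², ΣAX̄ = 1232000.00 mm³, ΣAȲ = 815800.00 mm³.
X̄ = 1232000.00/11200.00 = 110.00 mm; Ȳ = 815800.00/11200.00 = 72.84 mm.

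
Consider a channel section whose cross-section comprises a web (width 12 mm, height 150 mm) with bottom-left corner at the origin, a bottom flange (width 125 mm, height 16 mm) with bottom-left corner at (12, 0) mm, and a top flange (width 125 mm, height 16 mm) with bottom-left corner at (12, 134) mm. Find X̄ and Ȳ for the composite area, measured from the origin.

X̄ = 53.24 mm, Ȳ = 75.00 mm

Part | A | x̄ᵢ | ȳᵢ | A·x̄ᵢ | A·ȳᵢ
web | 1800.00 | 6.00 | 75.00 | 10800.00 | 135000.00
bottom flange | 2000.00 | 74.50 | 8.00 | 149000.00 | 16000.00
top flange | 2000.00 | 74.50 | 142.00 | 149000.00 | 284000.00
Σ | 5800.00 |  |  | 308800.00 | 435000.00
X̄ = 308800.00 / 5800.00 = 53.24 mm
Ȳ = 435000.00 / 5800.00 = 75.00 mm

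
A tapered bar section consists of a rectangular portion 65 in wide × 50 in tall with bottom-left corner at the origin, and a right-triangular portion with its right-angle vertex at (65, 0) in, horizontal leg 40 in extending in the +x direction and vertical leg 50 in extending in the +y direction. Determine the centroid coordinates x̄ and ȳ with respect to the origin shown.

Part | A | x̄ᵢ | ȳᵢ | A·x̄ᵢ | A·ȳᵢ
rectangular portion | 3250.00 | 32.50 | 25.00 | 105625.00 | 81250.00
triangular portion | 1000.00 | 78.33 | 16.67 | 78333.33 | 16666.67
Σ | 4250.00 |  |  | 183958.33 | 97916.67
x̄ = 183958.33 / 4250.00 = 43.28 in
ȳ = 97916.67 / 4250.00 = 23.04 in

x̄ = 43.28 in, ȳ = 23.04 in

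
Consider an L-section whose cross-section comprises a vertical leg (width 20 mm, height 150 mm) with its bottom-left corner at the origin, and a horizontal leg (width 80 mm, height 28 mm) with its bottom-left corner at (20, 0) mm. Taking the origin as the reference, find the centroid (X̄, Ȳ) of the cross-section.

X̄ = 31.37 mm, Ȳ = 48.92 mm

Part | A | x̄ᵢ | ȳᵢ | A·x̄ᵢ | A·ȳᵢ
vertical leg | 3000.00 | 10.00 | 75.00 | 30000.00 | 225000.00
horizontal leg | 2240.00 | 60.00 | 14.00 | 134400.00 | 31360.00
Σ | 5240.00 |  |  | 164400.00 | 256360.00
X̄ = 164400.00 / 5240.00 = 31.37 mm
Ȳ = 256360.00 / 5240.00 = 48.92 mm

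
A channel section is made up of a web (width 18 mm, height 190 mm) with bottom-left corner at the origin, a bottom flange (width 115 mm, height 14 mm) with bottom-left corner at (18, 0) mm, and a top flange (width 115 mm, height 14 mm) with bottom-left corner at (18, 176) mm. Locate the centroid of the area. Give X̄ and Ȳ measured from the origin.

X̄ = 41.25 mm, Ȳ = 95.00 mm

web: A = 18 × 190 = 3420.00, centroid at (9.00, 95.00).
bottom flange: A = 115 × 14 = 1610.00, centroid at (75.50, 7.00).
top flange: A = 115 × 14 = 1610.00, centroid at (75.50, 183.00).
ΣA = 6640.00 mm², ΣAX̄ = 273890.00 mm³, ΣAȲ = 630800.00 mm³.
X̄ = 273890.00/6640.00 = 41.25 mm; Ȳ = 630800.00/6640.00 = 95.00 mm.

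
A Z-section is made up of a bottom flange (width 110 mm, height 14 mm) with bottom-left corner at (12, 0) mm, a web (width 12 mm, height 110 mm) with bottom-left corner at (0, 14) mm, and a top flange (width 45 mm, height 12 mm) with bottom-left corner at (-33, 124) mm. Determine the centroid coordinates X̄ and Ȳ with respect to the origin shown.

bottom flange: A = 110 × 14 = 1540.00, centroid at (67.00, 7.00).
web: A = 12 × 110 = 1320.00, centroid at (6.00, 69.00).
top flange: A = 45 × 12 = 540.00, centroid at (-10.50, 130.00).
ΣA = 3400.00 mm², ΣAX̄ = 105430.00 mm³, ΣAȲ = 172060.00 mm³.
X̄ = 105430.00/3400.00 = 31.01 mm; Ȳ = 172060.00/3400.00 = 50.61 mm.

X̄ = 31.01 mm, Ȳ = 50.61 mm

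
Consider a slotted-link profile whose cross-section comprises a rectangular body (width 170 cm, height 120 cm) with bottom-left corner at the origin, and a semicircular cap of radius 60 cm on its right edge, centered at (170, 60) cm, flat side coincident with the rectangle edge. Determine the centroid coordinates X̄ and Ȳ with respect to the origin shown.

Part | A | x̄ᵢ | ȳᵢ | A·x̄ᵢ | A·ȳᵢ
rectangular body | 20400.00 | 85.00 | 60.00 | 1734000.00 | 1224000.00
semicircular end | 5654.87 | 195.46 | 60.00 | 1105327.35 | 339292.01
Σ | 26054.87 |  |  | 2839327.35 | 1563292.01
X̄ = 2839327.35 / 26054.87 = 108.97 cm
Ȳ = 1563292.01 / 26054.87 = 60.00 cm

X̄ = 108.97 cm, Ȳ = 60.00 cm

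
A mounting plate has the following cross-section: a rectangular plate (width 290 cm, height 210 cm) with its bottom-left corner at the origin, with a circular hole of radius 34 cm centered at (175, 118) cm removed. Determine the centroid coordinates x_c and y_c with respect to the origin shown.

plate: A = 290 × 210 = 60900.00, centroid at (145.00, 105.00).
hole: A = −π·34² = -3631.68, centroid at (175.00, 118.00).
ΣA = 57268.32 cm²
ΣAx_c = (60900.00)(145.00) + (-3631.68)(175.00) = 8194955.81 cm³
ΣAy_c = (60900.00)(105.00) + (-3631.68)(118.00) = 5965961.63 cm³
x_c = 8194955.81 / 57268.32 = 143.10 cm
y_c = 5965961.63 / 57268.32 = 104.18 cm

x_c = 143.10 cm, y_c = 104.18 cm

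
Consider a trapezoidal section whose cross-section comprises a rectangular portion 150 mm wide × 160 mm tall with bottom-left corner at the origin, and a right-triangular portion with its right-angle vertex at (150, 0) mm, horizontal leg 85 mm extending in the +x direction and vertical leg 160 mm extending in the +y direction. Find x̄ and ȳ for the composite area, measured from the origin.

rectangular portion: A = 150 × 160 = 24000.00, centroid at (75.00, 80.00).
triangular portion: A = ½·85·160 = 6800.00, centroid at (178.33, 53.33).
ΣA = 30800.00 mm²
ΣAx̄ = (24000.00)(75.00) + (6800.00)(178.33) = 3012666.67 mm³
ΣAȳ = (24000.00)(80.00) + (6800.00)(53.33) = 2282666.67 mm³
x̄ = 3012666.67 / 30800.00 = 97.81 mm
ȳ = 2282666.67 / 30800.00 = 74.11 mm

x̄ = 97.81 mm, ȳ = 74.11 mm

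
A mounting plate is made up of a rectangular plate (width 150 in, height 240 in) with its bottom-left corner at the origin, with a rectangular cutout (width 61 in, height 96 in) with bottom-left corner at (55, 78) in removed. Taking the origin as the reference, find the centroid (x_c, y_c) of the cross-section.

x_c = 72.96 in, y_c = 118.83 in

Part | A | x̄ᵢ | ȳᵢ | A·x̄ᵢ | A·ȳᵢ
plate | 36000.00 | 75.00 | 120.00 | 2700000.00 | 4320000.00
hole | -5856.00 | 85.50 | 126.00 | -500688.00 | -737856.00
Σ | 30144.00 |  |  | 2199312.00 | 3582144.00
x_c = 2199312.00 / 30144.00 = 72.96 in
y_c = 3582144.00 / 30144.00 = 118.83 in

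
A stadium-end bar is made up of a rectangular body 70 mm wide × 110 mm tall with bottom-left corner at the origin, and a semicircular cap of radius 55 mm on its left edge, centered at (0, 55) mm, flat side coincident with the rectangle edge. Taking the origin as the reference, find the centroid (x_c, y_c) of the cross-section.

x_c = 12.74 mm, y_c = 55.00 mm

rectangular body: A = 70 × 110 = 7700.00, centroid at (35.00, 55.00).
semicircular end: A = ½π·55² = 4751.66, centroid at (-23.34, 55.00).
ΣA = 12451.66 mm², ΣAx_c = 158583.33 mm³, ΣAy_c = 684841.24 mm³.
x_c = 158583.33/12451.66 = 12.74 mm; y_c = 684841.24/12451.66 = 55.00 mm.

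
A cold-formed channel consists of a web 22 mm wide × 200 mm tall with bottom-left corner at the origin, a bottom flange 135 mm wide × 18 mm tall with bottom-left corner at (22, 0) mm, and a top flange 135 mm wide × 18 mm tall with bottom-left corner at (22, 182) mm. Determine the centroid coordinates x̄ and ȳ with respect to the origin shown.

x̄ = 52.20 mm, ȳ = 100.00 mm

web: A = 22 × 200 = 4400.00, centroid at (11.00, 100.00).
bottom flange: A = 135 × 18 = 2430.00, centroid at (89.50, 9.00).
top flange: A = 135 × 18 = 2430.00, centroid at (89.50, 191.00).
ΣA = 9260.00 mm²
ΣAx̄ = (4400.00)(11.00) + (2430.00)(89.50) + (2430.00)(89.50) = 483370.00 mm³
ΣAȳ = (4400.00)(100.00) + (2430.00)(9.00) + (2430.00)(191.00) = 926000.00 mm³
x̄ = 483370.00 / 9260.00 = 52.20 mm
ȳ = 926000.00 / 9260.00 = 100.00 mm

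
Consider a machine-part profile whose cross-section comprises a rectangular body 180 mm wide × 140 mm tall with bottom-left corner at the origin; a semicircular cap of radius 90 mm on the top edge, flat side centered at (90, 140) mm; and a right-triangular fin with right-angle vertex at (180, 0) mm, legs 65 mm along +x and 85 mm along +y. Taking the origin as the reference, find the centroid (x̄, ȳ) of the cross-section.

rectangular body: A = 180 × 140 = 25200.00, centroid at (90.00, 70.00).
semicircular top: A = ½π·90² = 12723.45, centroid at (90.00, 178.20).
triangular fin: A = ½·65·85 = 2762.50, centroid at (201.67, 28.33).
ΣA = 40685.95 mm², ΣAx̄ = 3970214.69 mm³, ΣAȳ = 4109553.87 mm³.
x̄ = 3970214.69/40685.95 = 97.58 mm; ȳ = 4109553.87/40685.95 = 101.01 mm.

x̄ = 97.58 mm, ȳ = 101.01 mm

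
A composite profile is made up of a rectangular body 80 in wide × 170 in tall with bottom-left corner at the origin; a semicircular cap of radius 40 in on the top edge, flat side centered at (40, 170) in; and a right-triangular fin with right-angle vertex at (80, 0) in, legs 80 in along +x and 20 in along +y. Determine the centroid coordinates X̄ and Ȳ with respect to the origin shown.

rectangular body: A = 80 × 170 = 13600.00, centroid at (40.00, 85.00).
semicircular top: A = ½π·40² = 2513.27, centroid at (40.00, 186.98).
triangular fin: A = ½·80·20 = 800.00, centroid at (106.67, 6.67).
ΣA = 16913.27 in², ΣAX̄ = 729864.30 in³, ΣAȲ = 1631256.60 in³.
X̄ = 729864.30/16913.27 = 43.15 in; Ȳ = 1631256.60/16913.27 = 96.45 in.

X̄ = 43.15 in, Ȳ = 96.45 in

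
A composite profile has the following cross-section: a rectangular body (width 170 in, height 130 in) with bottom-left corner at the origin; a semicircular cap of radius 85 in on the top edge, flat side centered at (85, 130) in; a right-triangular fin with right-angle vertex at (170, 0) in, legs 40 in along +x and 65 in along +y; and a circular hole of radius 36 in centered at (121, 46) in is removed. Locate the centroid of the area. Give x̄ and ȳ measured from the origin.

x̄ = 84.39 in, ȳ = 103.08 in

Part | A | x̄ᵢ | ȳᵢ | A·x̄ᵢ | A·ȳᵢ
rectangular body | 22100.00 | 85.00 | 65.00 | 1878500.00 | 1436500.00
semicircular top | 11349.00 | 85.00 | 166.08 | 964665.29 | 1884787.12
triangular fin | 1300.00 | 183.33 | 21.67 | 238333.33 | 28166.67
hole | -4071.50 | 121.00 | 46.00 | -492651.99 | -187289.19
Σ | 30677.50 |  |  | 2588846.63 | 3162164.60
x̄ = 2588846.63 / 30677.50 = 84.39 in
ȳ = 3162164.60 / 30677.50 = 103.08 in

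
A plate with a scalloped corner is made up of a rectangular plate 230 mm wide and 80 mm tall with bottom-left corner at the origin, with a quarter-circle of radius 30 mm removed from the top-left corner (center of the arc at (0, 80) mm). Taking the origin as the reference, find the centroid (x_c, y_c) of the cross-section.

x_c = 119.09 mm, y_c = 38.91 mm

plate: A = 230 × 80 = 18400.00, centroid at (115.00, 40.00).
removed quarter-circle: A = −¼π·30² = -706.86, centroid at (12.73, 67.27).
ΣA = 17693.14 mm², ΣAx_c = 2107000.00 mm³, ΣAy_c = 688451.33 mm³.
x_c = 2107000.00/17693.14 = 119.09 mm; y_c = 688451.33/17693.14 = 38.91 mm.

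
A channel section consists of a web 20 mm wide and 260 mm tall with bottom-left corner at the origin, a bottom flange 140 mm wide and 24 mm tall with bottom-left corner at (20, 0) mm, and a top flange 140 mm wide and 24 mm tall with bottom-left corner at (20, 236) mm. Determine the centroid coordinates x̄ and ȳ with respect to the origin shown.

x̄ = 55.10 mm, ȳ = 130.00 mm

web: A = 20 × 260 = 5200.00, centroid at (10.00, 130.00).
bottom flange: A = 140 × 24 = 3360.00, centroid at (90.00, 12.00).
top flange: A = 140 × 24 = 3360.00, centroid at (90.00, 248.00).
ΣA = 11920.00 mm²
ΣAx̄ = (5200.00)(10.00) + (3360.00)(90.00) + (3360.00)(90.00) = 656800.00 mm³
ΣAȳ = (5200.00)(130.00) + (3360.00)(12.00) + (3360.00)(248.00) = 1549600.00 mm³
x̄ = 656800.00 / 11920.00 = 55.10 mm
ȳ = 1549600.00 / 11920.00 = 130.00 mm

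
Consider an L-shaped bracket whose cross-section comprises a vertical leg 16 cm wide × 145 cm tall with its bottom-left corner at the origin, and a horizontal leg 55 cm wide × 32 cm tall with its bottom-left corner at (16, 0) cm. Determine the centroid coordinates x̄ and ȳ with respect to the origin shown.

vertical leg: A = 16 × 145 = 2320.00, centroid at (8.00, 72.50).
horizontal leg: A = 55 × 32 = 1760.00, centroid at (43.50, 16.00).
ΣA = 4080.00 cm²
ΣAx̄ = (2320.00)(8.00) + (1760.00)(43.50) = 95120.00 cm³
ΣAȳ = (2320.00)(72.50) + (1760.00)(16.00) = 196360.00 cm³
x̄ = 95120.00 / 4080.00 = 23.31 cm
ȳ = 196360.00 / 4080.00 = 48.13 cm

x̄ = 23.31 cm, ȳ = 48.13 cm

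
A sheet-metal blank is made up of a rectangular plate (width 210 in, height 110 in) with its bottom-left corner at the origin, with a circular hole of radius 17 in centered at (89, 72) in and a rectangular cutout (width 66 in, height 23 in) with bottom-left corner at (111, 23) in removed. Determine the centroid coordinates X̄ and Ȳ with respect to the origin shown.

X̄ = 102.84 in, Ȳ = 55.76 in

plate: A = 210 × 110 = 23100.00, centroid at (105.00, 55.00).
hole 1: A = −π·17² = -907.92, centroid at (89.00, 72.00).
hole 2: A = −(66 × 23) = -1518.00, centroid at (144.00, 34.50).
ΣA = 20674.08 in²
ΣAX̄ = (23100.00)(105.00) + (-907.92)(89.00) + (-1518.00)(144.00) = 2126103.10 in³
ΣAȲ = (23100.00)(55.00) + (-907.92)(72.00) + (-1518.00)(34.50) = 1152758.74 in³
X̄ = 2126103.10 / 20674.08 = 102.84 in
Ȳ = 1152758.74 / 20674.08 = 55.76 in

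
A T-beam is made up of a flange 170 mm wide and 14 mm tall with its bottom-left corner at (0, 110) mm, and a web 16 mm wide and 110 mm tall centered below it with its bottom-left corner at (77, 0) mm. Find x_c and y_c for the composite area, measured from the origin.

web: A = 16 × 110 = 1760.00, centroid at (85.00, 55.00).
flange: A = 170 × 14 = 2380.00, centroid at (85.00, 117.00).
ΣA = 4140.00 mm², ΣAx_c = 351900.00 mm³, ΣAy_c = 375260.00 mm³.
x_c = 351900.00/4140.00 = 85.00 mm; y_c = 375260.00/4140.00 = 90.64 mm.

x_c = 85.00 mm, y_c = 90.64 mm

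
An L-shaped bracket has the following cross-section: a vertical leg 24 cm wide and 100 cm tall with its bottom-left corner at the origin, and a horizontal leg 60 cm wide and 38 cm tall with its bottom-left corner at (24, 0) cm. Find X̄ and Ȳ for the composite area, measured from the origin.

Part | A | x̄ᵢ | ȳᵢ | A·x̄ᵢ | A·ȳᵢ
vertical leg | 2400.00 | 12.00 | 50.00 | 28800.00 | 120000.00
horizontal leg | 2280.00 | 54.00 | 19.00 | 123120.00 | 43320.00
Σ | 4680.00 |  |  | 151920.00 | 163320.00
X̄ = 151920.00 / 4680.00 = 32.46 cm
Ȳ = 163320.00 / 4680.00 = 34.90 cm

X̄ = 32.46 cm, Ȳ = 34.90 cm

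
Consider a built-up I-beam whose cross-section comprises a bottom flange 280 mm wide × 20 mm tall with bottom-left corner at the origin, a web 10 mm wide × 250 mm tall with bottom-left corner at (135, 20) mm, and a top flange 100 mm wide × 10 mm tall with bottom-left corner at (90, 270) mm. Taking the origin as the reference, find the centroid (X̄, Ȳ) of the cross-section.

Part | A | x̄ᵢ | ȳᵢ | A·x̄ᵢ | A·ȳᵢ
bottom flange | 5600.00 | 140.00 | 10.00 | 784000.00 | 56000.00
web | 2500.00 | 140.00 | 145.00 | 350000.00 | 362500.00
top flange | 1000.00 | 140.00 | 275.00 | 140000.00 | 275000.00
Σ | 9100.00 |  |  | 1274000.00 | 693500.00
X̄ = 1274000.00 / 9100.00 = 140.00 mm
Ȳ = 693500.00 / 9100.00 = 76.21 mm

X̄ = 140.00 mm, Ȳ = 76.21 mm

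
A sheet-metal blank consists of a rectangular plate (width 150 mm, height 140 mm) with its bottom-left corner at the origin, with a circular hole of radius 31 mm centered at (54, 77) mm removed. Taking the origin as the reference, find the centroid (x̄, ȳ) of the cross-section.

plate: A = 150 × 140 = 21000.00, centroid at (75.00, 70.00).
hole: A = −π·31² = -3019.07, centroid at (54.00, 77.00).
ΣA = 17980.93 mm²
ΣAx̄ = (21000.00)(75.00) + (-3019.07)(54.00) = 1411970.19 mm³
ΣAȳ = (21000.00)(70.00) + (-3019.07)(77.00) = 1237531.57 mm³
x̄ = 1411970.19 / 17980.93 = 78.53 mm
ȳ = 1237531.57 / 17980.93 = 68.82 mm

x̄ = 78.53 mm, ȳ = 68.82 mm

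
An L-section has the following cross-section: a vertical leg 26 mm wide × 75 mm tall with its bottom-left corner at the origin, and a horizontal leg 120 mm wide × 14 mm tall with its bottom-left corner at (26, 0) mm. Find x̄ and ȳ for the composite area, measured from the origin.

x̄ = 46.79 mm, ȳ = 23.38 mm

vertical leg: A = 26 × 75 = 1950.00, centroid at (13.00, 37.50).
horizontal leg: A = 120 × 14 = 1680.00, centroid at (86.00, 7.00).
ΣA = 3630.00 mm², ΣAx̄ = 169830.00 mm³, ΣAȳ = 84885.00 mm³.
x̄ = 169830.00/3630.00 = 46.79 mm; ȳ = 84885.00/3630.00 = 23.38 mm.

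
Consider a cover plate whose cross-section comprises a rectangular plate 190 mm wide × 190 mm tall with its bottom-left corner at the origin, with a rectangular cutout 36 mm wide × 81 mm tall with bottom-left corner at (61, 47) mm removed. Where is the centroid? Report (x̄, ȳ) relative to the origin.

plate: A = 190 × 190 = 36100.00, centroid at (95.00, 95.00).
hole: A = −(36 × 81) = -2916.00, centroid at (79.00, 87.50).
ΣA = 33184.00 mm²
ΣAx̄ = (36100.00)(95.00) + (-2916.00)(79.00) = 3199136.00 mm³
ΣAȳ = (36100.00)(95.00) + (-2916.00)(87.50) = 3174350.00 mm³
x̄ = 3199136.00 / 33184.00 = 96.41 mm
ȳ = 3174350.00 / 33184.00 = 95.66 mm

x̄ = 96.41 mm, ȳ = 95.66 mm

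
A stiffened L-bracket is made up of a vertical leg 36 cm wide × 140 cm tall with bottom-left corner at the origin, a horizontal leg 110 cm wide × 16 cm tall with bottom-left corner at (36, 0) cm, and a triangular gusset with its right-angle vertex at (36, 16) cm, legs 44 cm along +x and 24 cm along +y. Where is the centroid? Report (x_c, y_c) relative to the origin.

vertical leg: A = 36 × 140 = 5040.00, centroid at (18.00, 70.00).
horizontal leg: A = 110 × 16 = 1760.00, centroid at (91.00, 8.00).
gusset: A = ½·44·24 = 528.00, centroid at (50.67, 24.00).
ΣA = 7328.00 cm², ΣAx_c = 277632.00 cm³, ΣAy_c = 379552.00 cm³.
x_c = 277632.00/7328.00 = 37.89 cm; y_c = 379552.00/7328.00 = 51.79 cm.

x_c = 37.89 cm, y_c = 51.79 cm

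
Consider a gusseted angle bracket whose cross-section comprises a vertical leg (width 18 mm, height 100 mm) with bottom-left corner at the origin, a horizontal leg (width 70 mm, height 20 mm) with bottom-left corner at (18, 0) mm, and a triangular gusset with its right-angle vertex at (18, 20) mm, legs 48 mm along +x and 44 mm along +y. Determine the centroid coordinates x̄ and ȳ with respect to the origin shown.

Part | A | x̄ᵢ | ȳᵢ | A·x̄ᵢ | A·ȳᵢ
vertical leg | 1800.00 | 9.00 | 50.00 | 16200.00 | 90000.00
horizontal leg | 1400.00 | 53.00 | 10.00 | 74200.00 | 14000.00
gusset | 1056.00 | 34.00 | 34.67 | 35904.00 | 36608.00
Σ | 4256.00 |  |  | 126304.00 | 140608.00
x̄ = 126304.00 / 4256.00 = 29.68 mm
ȳ = 140608.00 / 4256.00 = 33.04 mm

x̄ = 29.68 mm, ȳ = 33.04 mm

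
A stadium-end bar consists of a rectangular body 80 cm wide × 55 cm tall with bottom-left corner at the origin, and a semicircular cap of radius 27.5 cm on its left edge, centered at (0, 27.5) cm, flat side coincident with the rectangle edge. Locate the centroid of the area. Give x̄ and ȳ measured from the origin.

x̄ = 29.02 cm, ȳ = 27.50 cm

rectangular body: A = 80 × 55 = 4400.00, centroid at (40.00, 27.50).
semicircular end: A = ½π·27.5² = 1187.91, centroid at (-11.67, 27.50).
ΣA = 5587.91 cm², ΣAx̄ = 162135.42 cm³, ΣAȳ = 153667.65 cm³.
x̄ = 162135.42/5587.91 = 29.02 cm; ȳ = 153667.65/5587.91 = 27.50 cm.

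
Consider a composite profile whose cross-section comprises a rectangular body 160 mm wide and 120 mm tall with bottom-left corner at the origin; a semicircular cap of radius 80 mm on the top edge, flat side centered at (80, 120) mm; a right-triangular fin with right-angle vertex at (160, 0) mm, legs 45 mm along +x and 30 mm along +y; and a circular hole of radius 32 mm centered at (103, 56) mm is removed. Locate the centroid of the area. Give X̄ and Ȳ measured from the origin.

rectangular body: A = 160 × 120 = 19200.00, centroid at (80.00, 60.00).
semicircular top: A = ½π·80² = 10053.10, centroid at (80.00, 153.95).
triangular fin: A = ½·45·30 = 675.00, centroid at (175.00, 10.00).
hole: A = −π·32² = -3216.99, centroid at (103.00, 56.00).
ΣA = 26711.11 mm², ΣAX̄ = 2127022.66 mm³, ΣAȲ = 2526303.42 mm³.
X̄ = 2127022.66/26711.11 = 79.63 mm; Ȳ = 2526303.42/26711.11 = 94.58 mm.

X̄ = 79.63 mm, Ȳ = 94.58 mm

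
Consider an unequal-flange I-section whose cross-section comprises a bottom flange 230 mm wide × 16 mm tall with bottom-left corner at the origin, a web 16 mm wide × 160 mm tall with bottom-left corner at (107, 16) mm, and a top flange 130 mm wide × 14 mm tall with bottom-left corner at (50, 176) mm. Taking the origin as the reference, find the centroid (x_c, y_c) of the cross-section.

Part | A | x̄ᵢ | ȳᵢ | A·x̄ᵢ | A·ȳᵢ
bottom flange | 3680.00 | 115.00 | 8.00 | 423200.00 | 29440.00
web | 2560.00 | 115.00 | 96.00 | 294400.00 | 245760.00
top flange | 1820.00 | 115.00 | 183.00 | 209300.00 | 333060.00
Σ | 8060.00 |  |  | 926900.00 | 608260.00
x_c = 926900.00 / 8060.00 = 115.00 mm
y_c = 608260.00 / 8060.00 = 75.47 mm

x_c = 115.00 mm, y_c = 75.47 mm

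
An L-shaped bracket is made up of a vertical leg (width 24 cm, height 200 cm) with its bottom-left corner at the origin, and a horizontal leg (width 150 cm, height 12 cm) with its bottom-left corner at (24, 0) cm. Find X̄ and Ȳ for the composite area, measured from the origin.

vertical leg: A = 24 × 200 = 4800.00, centroid at (12.00, 100.00).
horizontal leg: A = 150 × 12 = 1800.00, centroid at (99.00, 6.00).
ΣA = 6600.00 cm²
ΣAX̄ = (4800.00)(12.00) + (1800.00)(99.00) = 235800.00 cm³
ΣAȲ = (4800.00)(100.00) + (1800.00)(6.00) = 490800.00 cm³
X̄ = 235800.00 / 6600.00 = 35.73 cm
Ȳ = 490800.00 / 6600.00 = 74.36 cm

X̄ = 35.73 cm, Ȳ = 74.36 cm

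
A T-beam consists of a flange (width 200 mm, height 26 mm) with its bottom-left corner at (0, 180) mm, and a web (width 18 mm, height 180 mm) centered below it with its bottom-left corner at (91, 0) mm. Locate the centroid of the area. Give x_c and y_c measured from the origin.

x_c = 100.00 mm, y_c = 153.46 mm

Part | A | x̄ᵢ | ȳᵢ | A·x̄ᵢ | A·ȳᵢ
web | 3240.00 | 100.00 | 90.00 | 324000.00 | 291600.00
flange | 5200.00 | 100.00 | 193.00 | 520000.00 | 1003600.00
Σ | 8440.00 |  |  | 844000.00 | 1295200.00
x_c = 844000.00 / 8440.00 = 100.00 mm
y_c = 1295200.00 / 8440.00 = 153.46 mm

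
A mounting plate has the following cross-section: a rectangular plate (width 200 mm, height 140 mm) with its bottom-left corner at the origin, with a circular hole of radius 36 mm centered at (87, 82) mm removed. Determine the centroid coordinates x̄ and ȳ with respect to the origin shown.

x̄ = 102.21 mm, ȳ = 67.96 mm

Part | A | x̄ᵢ | ȳᵢ | A·x̄ᵢ | A·ȳᵢ
plate | 28000.00 | 100.00 | 70.00 | 2800000.00 | 1960000.00
hole | -4071.50 | 87.00 | 82.00 | -354220.85 | -333863.33
Σ | 23928.50 |  |  | 2445779.15 | 1626136.67
x̄ = 2445779.15 / 23928.50 = 102.21 mm
ȳ = 1626136.67 / 23928.50 = 67.96 mm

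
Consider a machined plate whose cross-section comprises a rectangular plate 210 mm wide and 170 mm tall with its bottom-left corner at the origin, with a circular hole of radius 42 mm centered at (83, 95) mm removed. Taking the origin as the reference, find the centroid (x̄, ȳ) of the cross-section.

plate: A = 210 × 170 = 35700.00, centroid at (105.00, 85.00).
hole: A = −π·42² = -5541.77, centroid at (83.00, 95.00).
ΣA = 30158.23 mm²
ΣAx̄ = (35700.00)(105.00) + (-5541.77)(83.00) = 3288533.14 mm³
ΣAȳ = (35700.00)(85.00) + (-5541.77)(95.00) = 2508031.90 mm³
x̄ = 3288533.14 / 30158.23 = 109.04 mm
ȳ = 2508031.90 / 30158.23 = 83.16 mm

x̄ = 109.04 mm, ȳ = 83.16 mm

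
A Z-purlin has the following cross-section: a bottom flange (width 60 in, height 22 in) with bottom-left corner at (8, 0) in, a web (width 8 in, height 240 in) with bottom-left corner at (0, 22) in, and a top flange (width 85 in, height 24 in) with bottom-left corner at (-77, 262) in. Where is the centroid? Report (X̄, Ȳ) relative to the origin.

X̄ = -2.38 in, Ȳ = 160.25 in

Part | A | x̄ᵢ | ȳᵢ | A·x̄ᵢ | A·ȳᵢ
bottom flange | 1320.00 | 38.00 | 11.00 | 50160.00 | 14520.00
web | 1920.00 | 4.00 | 142.00 | 7680.00 | 272640.00
top flange | 2040.00 | -34.50 | 274.00 | -70380.00 | 558960.00
Σ | 5280.00 |  |  | -12540.00 | 846120.00
X̄ = -12540.00 / 5280.00 = -2.38 in
Ȳ = 846120.00 / 5280.00 = 160.25 in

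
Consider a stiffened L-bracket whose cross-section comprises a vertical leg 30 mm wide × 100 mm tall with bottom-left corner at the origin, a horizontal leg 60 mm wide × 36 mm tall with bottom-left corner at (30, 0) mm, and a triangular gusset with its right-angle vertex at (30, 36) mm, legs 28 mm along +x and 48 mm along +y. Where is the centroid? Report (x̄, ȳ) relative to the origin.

vertical leg: A = 30 × 100 = 3000.00, centroid at (15.00, 50.00).
horizontal leg: A = 60 × 36 = 2160.00, centroid at (60.00, 18.00).
gusset: A = ½·28·48 = 672.00, centroid at (39.33, 52.00).
ΣA = 5832.00 mm²
ΣAx̄ = (3000.00)(15.00) + (2160.00)(60.00) + (672.00)(39.33) = 201032.00 mm³
ΣAȳ = (3000.00)(50.00) + (2160.00)(18.00) + (672.00)(52.00) = 223824.00 mm³
x̄ = 201032.00 / 5832.00 = 34.47 mm
ȳ = 223824.00 / 5832.00 = 38.38 mm

x̄ = 34.47 mm, ȳ = 38.38 mm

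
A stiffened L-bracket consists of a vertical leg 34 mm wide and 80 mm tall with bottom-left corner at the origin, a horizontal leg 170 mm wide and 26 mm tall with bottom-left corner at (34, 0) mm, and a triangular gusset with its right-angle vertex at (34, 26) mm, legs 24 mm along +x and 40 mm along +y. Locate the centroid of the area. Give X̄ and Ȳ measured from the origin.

X̄ = 77.74 mm, Ȳ = 24.30 mm

Part | A | x̄ᵢ | ȳᵢ | A·x̄ᵢ | A·ȳᵢ
vertical leg | 2720.00 | 17.00 | 40.00 | 46240.00 | 108800.00
horizontal leg | 4420.00 | 119.00 | 13.00 | 525980.00 | 57460.00
gusset | 480.00 | 42.00 | 39.33 | 20160.00 | 18880.00
Σ | 7620.00 |  |  | 592380.00 | 185140.00
X̄ = 592380.00 / 7620.00 = 77.74 mm
Ȳ = 185140.00 / 7620.00 = 24.30 mm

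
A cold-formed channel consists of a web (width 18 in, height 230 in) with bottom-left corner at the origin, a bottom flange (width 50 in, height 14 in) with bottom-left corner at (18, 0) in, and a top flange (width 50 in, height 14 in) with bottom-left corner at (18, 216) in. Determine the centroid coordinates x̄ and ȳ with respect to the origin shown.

web: A = 18 × 230 = 4140.00, centroid at (9.00, 115.00).
bottom flange: A = 50 × 14 = 700.00, centroid at (43.00, 7.00).
top flange: A = 50 × 14 = 700.00, centroid at (43.00, 223.00).
ΣA = 5540.00 in²
ΣAx̄ = (4140.00)(9.00) + (700.00)(43.00) + (700.00)(43.00) = 97460.00 in³
ΣAȳ = (4140.00)(115.00) + (700.00)(7.00) + (700.00)(223.00) = 637100.00 in³
x̄ = 97460.00 / 5540.00 = 17.59 in
ȳ = 637100.00 / 5540.00 = 115.00 in

x̄ = 17.59 in, ȳ = 115.00 in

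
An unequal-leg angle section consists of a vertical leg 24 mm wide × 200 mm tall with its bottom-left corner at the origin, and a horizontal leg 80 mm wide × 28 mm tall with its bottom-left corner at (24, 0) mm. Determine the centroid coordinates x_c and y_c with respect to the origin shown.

vertical leg: A = 24 × 200 = 4800.00, centroid at (12.00, 100.00).
horizontal leg: A = 80 × 28 = 2240.00, centroid at (64.00, 14.00).
ΣA = 7040.00 mm²
ΣAx_c = (4800.00)(12.00) + (2240.00)(64.00) = 200960.00 mm³
ΣAy_c = (4800.00)(100.00) + (2240.00)(14.00) = 511360.00 mm³
x_c = 200960.00 / 7040.00 = 28.55 mm
y_c = 511360.00 / 7040.00 = 72.64 mm

x_c = 28.55 mm, y_c = 72.64 mm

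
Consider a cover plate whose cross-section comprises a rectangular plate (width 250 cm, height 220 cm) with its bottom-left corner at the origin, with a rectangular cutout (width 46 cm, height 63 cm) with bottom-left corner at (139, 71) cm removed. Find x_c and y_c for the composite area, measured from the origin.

Part | A | x̄ᵢ | ȳᵢ | A·x̄ᵢ | A·ȳᵢ
plate | 55000.00 | 125.00 | 110.00 | 6875000.00 | 6050000.00
hole | -2898.00 | 162.00 | 102.50 | -469476.00 | -297045.00
Σ | 52102.00 |  |  | 6405524.00 | 5752955.00
x_c = 6405524.00 / 52102.00 = 122.94 cm
y_c = 5752955.00 / 52102.00 = 110.42 cm

x_c = 122.94 cm, y_c = 110.42 cm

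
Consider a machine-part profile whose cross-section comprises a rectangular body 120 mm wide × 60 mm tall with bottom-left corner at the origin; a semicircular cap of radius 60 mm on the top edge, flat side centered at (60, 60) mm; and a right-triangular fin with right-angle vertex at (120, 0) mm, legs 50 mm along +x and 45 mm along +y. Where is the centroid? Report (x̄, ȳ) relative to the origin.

x̄ = 66.17 mm, ȳ = 51.23 mm

Part | A | x̄ᵢ | ȳᵢ | A·x̄ᵢ | A·ȳᵢ
rectangular body | 7200.00 | 60.00 | 30.00 | 432000.00 | 216000.00
semicircular top | 5654.87 | 60.00 | 85.46 | 339292.01 | 483292.01
triangular fin | 1125.00 | 136.67 | 15.00 | 153750.00 | 16875.00
Σ | 13979.87 |  |  | 925042.01 | 716167.01
x̄ = 925042.01 / 13979.87 = 66.17 mm
ȳ = 716167.01 / 13979.87 = 51.23 mm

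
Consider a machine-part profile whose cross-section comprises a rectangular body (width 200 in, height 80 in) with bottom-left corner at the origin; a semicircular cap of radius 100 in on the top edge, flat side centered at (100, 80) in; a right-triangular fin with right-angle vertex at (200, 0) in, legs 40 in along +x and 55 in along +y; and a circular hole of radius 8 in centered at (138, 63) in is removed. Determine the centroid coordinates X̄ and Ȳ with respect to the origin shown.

X̄ = 103.59 in, Ȳ = 78.84 in

Part | A | x̄ᵢ | ȳᵢ | A·x̄ᵢ | A·ȳᵢ
rectangular body | 16000.00 | 100.00 | 40.00 | 1600000.00 | 640000.00
semicircular top | 15707.96 | 100.00 | 122.44 | 1570796.33 | 1923303.73
triangular fin | 1100.00 | 213.33 | 18.33 | 234666.67 | 20166.67
hole | -201.06 | 138.00 | 63.00 | -27746.55 | -12666.90
Σ | 32606.90 |  |  | 3377716.45 | 2570803.49
X̄ = 3377716.45 / 32606.90 = 103.59 in
Ȳ = 2570803.49 / 32606.90 = 78.84 in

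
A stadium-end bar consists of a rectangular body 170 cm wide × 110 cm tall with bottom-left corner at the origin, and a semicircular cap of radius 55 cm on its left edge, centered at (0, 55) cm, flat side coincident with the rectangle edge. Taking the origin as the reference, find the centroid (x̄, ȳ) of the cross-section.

rectangular body: A = 170 × 110 = 18700.00, centroid at (85.00, 55.00).
semicircular end: A = ½π·55² = 4751.66, centroid at (-23.34, 55.00).
ΣA = 23451.66 cm²
ΣAx̄ = (18700.00)(85.00) + (4751.66)(-23.34) = 1478583.33 cm³
ΣAȳ = (18700.00)(55.00) + (4751.66)(55.00) = 1289841.24 cm³
x̄ = 1478583.33 / 23451.66 = 63.05 cm
ȳ = 1289841.24 / 23451.66 = 55.00 cm

x̄ = 63.05 cm, ȳ = 55.00 cm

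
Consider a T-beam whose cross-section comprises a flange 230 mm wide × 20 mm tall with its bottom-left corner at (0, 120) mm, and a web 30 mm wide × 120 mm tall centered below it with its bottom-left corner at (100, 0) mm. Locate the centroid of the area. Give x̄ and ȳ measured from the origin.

x̄ = 115.00 mm, ȳ = 99.27 mm

web: A = 30 × 120 = 3600.00, centroid at (115.00, 60.00).
flange: A = 230 × 20 = 4600.00, centroid at (115.00, 130.00).
ΣA = 8200.00 mm², ΣAx̄ = 943000.00 mm³, ΣAȳ = 814000.00 mm³.
x̄ = 943000.00/8200.00 = 115.00 mm; ȳ = 814000.00/8200.00 = 99.27 mm.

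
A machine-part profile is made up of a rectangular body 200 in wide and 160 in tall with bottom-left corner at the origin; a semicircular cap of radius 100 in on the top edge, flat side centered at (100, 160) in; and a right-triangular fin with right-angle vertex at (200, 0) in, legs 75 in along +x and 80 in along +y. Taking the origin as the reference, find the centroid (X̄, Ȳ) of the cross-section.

X̄ = 107.40 in, Ȳ = 114.77 in

rectangular body: A = 200 × 160 = 32000.00, centroid at (100.00, 80.00).
semicircular top: A = ½π·100² = 15707.96, centroid at (100.00, 202.44).
triangular fin: A = ½·75·80 = 3000.00, centroid at (225.00, 26.67).
ΣA = 50707.96 in²
ΣAX̄ = (32000.00)(100.00) + (15707.96)(100.00) + (3000.00)(225.00) = 5445796.33 in³
ΣAȲ = (32000.00)(80.00) + (15707.96)(202.44) + (3000.00)(26.67) = 5819940.79 in³
X̄ = 5445796.33 / 50707.96 = 107.40 in
Ȳ = 5819940.79 / 50707.96 = 114.77 in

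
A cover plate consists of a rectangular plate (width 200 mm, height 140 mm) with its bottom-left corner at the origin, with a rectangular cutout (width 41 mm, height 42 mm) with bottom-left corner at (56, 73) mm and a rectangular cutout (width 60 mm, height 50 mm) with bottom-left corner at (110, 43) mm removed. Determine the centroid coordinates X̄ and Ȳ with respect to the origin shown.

Part | A | x̄ᵢ | ȳᵢ | A·x̄ᵢ | A·ȳᵢ
plate | 28000.00 | 100.00 | 70.00 | 2800000.00 | 1960000.00
hole 1 | -1722.00 | 76.50 | 94.00 | -131733.00 | -161868.00
hole 2 | -3000.00 | 140.00 | 68.00 | -420000.00 | -204000.00
Σ | 23278.00 |  |  | 2248267.00 | 1594132.00
X̄ = 2248267.00 / 23278.00 = 96.58 mm
Ȳ = 1594132.00 / 23278.00 = 68.48 mm

X̄ = 96.58 mm, Ȳ = 68.48 mm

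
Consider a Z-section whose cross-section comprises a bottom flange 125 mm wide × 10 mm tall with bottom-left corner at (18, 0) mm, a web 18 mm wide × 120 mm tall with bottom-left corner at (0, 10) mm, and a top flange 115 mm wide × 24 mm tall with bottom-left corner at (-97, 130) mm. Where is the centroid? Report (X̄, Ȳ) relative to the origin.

X̄ = 1.79 mm, Ȳ = 89.04 mm

bottom flange: A = 125 × 10 = 1250.00, centroid at (80.50, 5.00).
web: A = 18 × 120 = 2160.00, centroid at (9.00, 70.00).
top flange: A = 115 × 24 = 2760.00, centroid at (-39.50, 142.00).
ΣA = 6170.00 mm²
ΣAX̄ = (1250.00)(80.50) + (2160.00)(9.00) + (2760.00)(-39.50) = 11045.00 mm³
ΣAȲ = (1250.00)(5.00) + (2160.00)(70.00) + (2760.00)(142.00) = 549370.00 mm³
X̄ = 11045.00 / 6170.00 = 1.79 mm
Ȳ = 549370.00 / 6170.00 = 89.04 mm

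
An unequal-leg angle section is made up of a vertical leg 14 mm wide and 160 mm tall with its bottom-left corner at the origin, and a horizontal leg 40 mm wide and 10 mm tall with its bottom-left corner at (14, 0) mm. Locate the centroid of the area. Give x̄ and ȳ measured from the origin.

x̄ = 11.09 mm, ȳ = 68.64 mm

vertical leg: A = 14 × 160 = 2240.00, centroid at (7.00, 80.00).
horizontal leg: A = 40 × 10 = 400.00, centroid at (34.00, 5.00).
ΣA = 2640.00 mm²
ΣAx̄ = (2240.00)(7.00) + (400.00)(34.00) = 29280.00 mm³
ΣAȳ = (2240.00)(80.00) + (400.00)(5.00) = 181200.00 mm³
x̄ = 29280.00 / 2640.00 = 11.09 mm
ȳ = 181200.00 / 2640.00 = 68.64 mm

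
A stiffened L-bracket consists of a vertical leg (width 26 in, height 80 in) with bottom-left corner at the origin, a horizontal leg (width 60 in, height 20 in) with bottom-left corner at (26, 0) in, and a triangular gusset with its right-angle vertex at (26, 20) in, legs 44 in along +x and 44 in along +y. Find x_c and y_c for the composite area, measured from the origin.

Part | A | x̄ᵢ | ȳᵢ | A·x̄ᵢ | A·ȳᵢ
vertical leg | 2080.00 | 13.00 | 40.00 | 27040.00 | 83200.00
horizontal leg | 1200.00 | 56.00 | 10.00 | 67200.00 | 12000.00
gusset | 968.00 | 40.67 | 34.67 | 39365.33 | 33557.33
Σ | 4248.00 |  |  | 133605.33 | 128757.33
x_c = 133605.33 / 4248.00 = 31.45 in
y_c = 128757.33 / 4248.00 = 30.31 in

x_c = 31.45 in, y_c = 30.31 in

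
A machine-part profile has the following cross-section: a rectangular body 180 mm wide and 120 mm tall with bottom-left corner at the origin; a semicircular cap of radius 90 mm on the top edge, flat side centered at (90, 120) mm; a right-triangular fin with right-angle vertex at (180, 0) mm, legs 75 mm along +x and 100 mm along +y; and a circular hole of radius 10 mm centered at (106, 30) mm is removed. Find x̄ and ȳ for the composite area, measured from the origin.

rectangular body: A = 180 × 120 = 21600.00, centroid at (90.00, 60.00).
semicircular top: A = ½π·90² = 12723.45, centroid at (90.00, 158.20).
triangular fin: A = ½·75·100 = 3750.00, centroid at (205.00, 33.33).
hole: A = −π·10² = -314.16, centroid at (106.00, 30.00).
ΣA = 37759.29 mm²
ΣAx̄ = (21600.00)(90.00) + (12723.45)(90.00) + (3750.00)(205.00) + (-314.16)(106.00) = 3824559.64 mm³
ΣAȳ = (21600.00)(60.00) + (12723.45)(158.20) + (3750.00)(33.33) + (-314.16)(30.00) = 3424389.25 mm³
x̄ = 3824559.64 / 37759.29 = 101.29 mm
ȳ = 3424389.25 / 37759.29 = 90.69 mm

x̄ = 101.29 mm, ȳ = 90.69 mm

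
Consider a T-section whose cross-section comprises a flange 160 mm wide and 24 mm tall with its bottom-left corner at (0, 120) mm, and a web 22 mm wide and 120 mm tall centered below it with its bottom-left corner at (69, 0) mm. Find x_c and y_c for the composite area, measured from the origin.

web: A = 22 × 120 = 2640.00, centroid at (80.00, 60.00).
flange: A = 160 × 24 = 3840.00, centroid at (80.00, 132.00).
ΣA = 6480.00 mm²
ΣAx_c = (2640.00)(80.00) + (3840.00)(80.00) = 518400.00 mm³
ΣAy_c = (2640.00)(60.00) + (3840.00)(132.00) = 665280.00 mm³
x_c = 518400.00 / 6480.00 = 80.00 mm
y_c = 665280.00 / 6480.00 = 102.67 mm

x_c = 80.00 mm, y_c = 102.67 mm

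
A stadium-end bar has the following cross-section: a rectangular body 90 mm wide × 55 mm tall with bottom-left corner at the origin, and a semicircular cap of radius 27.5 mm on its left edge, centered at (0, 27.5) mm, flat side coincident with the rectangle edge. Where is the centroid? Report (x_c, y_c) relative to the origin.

x_c = 34.03 mm, y_c = 27.50 mm

Part | A | x̄ᵢ | ȳᵢ | A·x̄ᵢ | A·ȳᵢ
rectangular body | 4950.00 | 45.00 | 27.50 | 222750.00 | 136125.00
semicircular end | 1187.91 | -11.67 | 27.50 | -13864.58 | 32667.65
Σ | 6137.91 |  |  | 208885.42 | 168792.65
x_c = 208885.42 / 6137.91 = 34.03 mm
y_c = 168792.65 / 6137.91 = 27.50 mm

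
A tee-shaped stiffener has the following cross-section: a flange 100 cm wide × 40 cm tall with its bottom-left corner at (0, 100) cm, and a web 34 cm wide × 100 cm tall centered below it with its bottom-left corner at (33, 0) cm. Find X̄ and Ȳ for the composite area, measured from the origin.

X̄ = 50.00 cm, Ȳ = 87.84 cm

Part | A | x̄ᵢ | ȳᵢ | A·x̄ᵢ | A·ȳᵢ
web | 3400.00 | 50.00 | 50.00 | 170000.00 | 170000.00
flange | 4000.00 | 50.00 | 120.00 | 200000.00 | 480000.00
Σ | 7400.00 |  |  | 370000.00 | 650000.00
X̄ = 370000.00 / 7400.00 = 50.00 cm
Ȳ = 650000.00 / 7400.00 = 87.84 cm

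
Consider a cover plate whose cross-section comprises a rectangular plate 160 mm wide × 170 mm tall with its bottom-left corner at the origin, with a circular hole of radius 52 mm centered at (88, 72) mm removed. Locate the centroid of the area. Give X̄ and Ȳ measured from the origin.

X̄ = 76.37 mm, Ȳ = 90.90 mm

plate: A = 160 × 170 = 27200.00, centroid at (80.00, 85.00).
hole: A = −π·52² = -8494.87, centroid at (88.00, 72.00).
ΣA = 18705.13 mm²
ΣAX̄ = (27200.00)(80.00) + (-8494.87)(88.00) = 1428451.74 mm³
ΣAȲ = (27200.00)(85.00) + (-8494.87)(72.00) = 1700369.61 mm³
X̄ = 1428451.74 / 18705.13 = 76.37 mm
Ȳ = 1700369.61 / 18705.13 = 90.90 mm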